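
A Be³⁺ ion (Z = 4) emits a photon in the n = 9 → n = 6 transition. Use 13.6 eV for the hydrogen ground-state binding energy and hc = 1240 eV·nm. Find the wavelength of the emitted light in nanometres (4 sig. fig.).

For Z = 4 the level energies scale as Z², so the effective Rydberg energy is 13.6 × 16 = 217.6 eV.
ΔE = 217.6 × (1/6² − 1/9²) = 217.6 × 0.01543 = 3.358 eV.
λ = hc/ΔE = 1240 / 3.358 = 369.3 nm.

369.3 nm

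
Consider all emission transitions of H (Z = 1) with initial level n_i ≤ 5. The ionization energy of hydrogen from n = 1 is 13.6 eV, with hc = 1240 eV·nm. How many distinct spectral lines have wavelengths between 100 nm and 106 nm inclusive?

1

Enumerate all n_i → n_f pairs with 1 ≤ n_f < n_i ≤ 5 and compute λ = 1240 / [13.6·1·(1/n_f² − 1/n_i²)].
Lines falling in [100, 106] nm: 3→1 (102.6 nm).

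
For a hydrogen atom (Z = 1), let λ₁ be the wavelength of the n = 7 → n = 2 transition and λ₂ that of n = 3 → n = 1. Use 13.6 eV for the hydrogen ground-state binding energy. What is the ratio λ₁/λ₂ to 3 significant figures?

λ ∝ 1/ΔE ∝ 1/(1/n_f² − 1/n_i²), and the Z² and hc factors cancel in the ratio.
λ₁/λ₂ = (1/1² − 1/3²)/(1/2² − 1/7²) = 0.8889/0.2296 = 3.87.

3.87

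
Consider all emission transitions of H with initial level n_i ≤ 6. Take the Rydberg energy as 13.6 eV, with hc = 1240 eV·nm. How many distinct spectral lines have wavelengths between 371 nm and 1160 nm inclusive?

Enumerate all n_i → n_f pairs with 1 ≤ n_f < n_i ≤ 6 and compute λ = 1240 / [13.6·1·(1/n_f² − 1/n_i²)].
Lines falling in [371, 1160] nm: 6→2 (410.3 nm), 5→2 (434.2 nm), 4→2 (486.3 nm), 3→2 (656.5 nm), 6→3 (1094 nm).

5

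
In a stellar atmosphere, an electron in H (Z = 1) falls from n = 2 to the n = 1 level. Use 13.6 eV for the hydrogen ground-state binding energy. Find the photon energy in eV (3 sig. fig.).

E_2 = −13.60/4 = −3.400 eV and E_1 = −13.60/1 = −13.60 eV.
The photon energy is |E_2 − E_1| = 10.2 eV.

10.2 eV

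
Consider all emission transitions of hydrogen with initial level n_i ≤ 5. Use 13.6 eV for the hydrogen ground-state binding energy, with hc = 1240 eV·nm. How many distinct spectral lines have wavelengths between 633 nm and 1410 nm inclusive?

2

Enumerate all n_i → n_f pairs with 1 ≤ n_f < n_i ≤ 5 and compute λ = 1240 / [13.6·1·(1/n_f² − 1/n_i²)].
Lines falling in [633, 1410] nm: 3→2 (656.5 nm), 5→3 (1282 nm).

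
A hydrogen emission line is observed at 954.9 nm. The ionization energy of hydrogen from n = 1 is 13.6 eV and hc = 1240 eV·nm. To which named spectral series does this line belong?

ΔE = 1240/954.9 = 1.299 eV.
This matches 13.6 × (1/3² − 1/8²), so n_f = 3: the Paschen series.

Paschen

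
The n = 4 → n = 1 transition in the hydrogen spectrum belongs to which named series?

The series is set by the lower level: n_f = 1 is the Lyman series.

Lyman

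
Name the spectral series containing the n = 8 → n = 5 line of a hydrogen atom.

The series is set by the lower level: n_f = 5 is the Pfund series.

Pfund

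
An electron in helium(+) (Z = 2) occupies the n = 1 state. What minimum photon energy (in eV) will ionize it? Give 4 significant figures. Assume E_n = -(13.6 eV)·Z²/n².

54.40 eV

E_n = −13.6 Z²/n² = −54.40/n² eV for Z = 2.
E_1 = −54.40/1 = −54.40 eV, so ionization (to E = 0) requires 54.40 eV.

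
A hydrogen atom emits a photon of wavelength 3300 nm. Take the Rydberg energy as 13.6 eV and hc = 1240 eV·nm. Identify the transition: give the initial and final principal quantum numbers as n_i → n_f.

n_i = 9, n_f = 5

The photon energy is ΔE = hc/λ = 1240 / 3300 = 0.3758 eV.
With Z = 1, ΔE = 13.60 × (1/n_f² − 1/n_i²), so 1/n_f² − 1/n_i² = 0.02763.
Trying n_f = 5 gives 1/n_i² = 0.01237, i.e. n_i ≈ 9; this pair matches.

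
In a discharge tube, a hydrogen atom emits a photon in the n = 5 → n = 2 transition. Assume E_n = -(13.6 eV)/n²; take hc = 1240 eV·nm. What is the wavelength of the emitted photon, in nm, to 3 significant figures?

ΔE = 13.60 × (1/2² − 1/5²) = 13.60 × 0.2100 = 2.856 eV.
λ = hc/ΔE = 1240 / 2.856 = 434 nm.

434 nm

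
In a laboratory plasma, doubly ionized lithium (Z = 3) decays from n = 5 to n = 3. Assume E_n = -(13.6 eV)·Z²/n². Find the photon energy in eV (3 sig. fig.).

8.70 eV

The Bohr energies scale as Z², so for Z = 3: E_n = −122.4/n² eV.
E_5 = −122.4/25 = −4.896 eV and E_3 = −122.4/9 = −13.60 eV.
The photon energy is |E_5 − E_3| = 8.70 eV.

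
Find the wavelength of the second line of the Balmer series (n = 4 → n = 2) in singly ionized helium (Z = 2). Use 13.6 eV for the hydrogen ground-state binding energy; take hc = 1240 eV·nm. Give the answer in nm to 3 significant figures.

The Balmer series terminates on n_f = 2; the second line has n_i = 2+2 = 4.
ΔE = 54.40 × (1/2² − 1/4²) = 10.20 eV.
λ = 1240 / 10.20 = 122 nm.

122 nm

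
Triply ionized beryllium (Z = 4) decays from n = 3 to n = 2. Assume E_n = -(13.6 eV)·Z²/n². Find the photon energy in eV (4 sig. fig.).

The Bohr energies scale as Z², so for Z = 4: E_n = −217.6/n² eV.
E_3 = −217.6/9 = −24.18 eV and E_2 = −217.6/4 = −54.40 eV.
The photon energy is |E_3 − E_2| = 30.22 eV.

30.22 eV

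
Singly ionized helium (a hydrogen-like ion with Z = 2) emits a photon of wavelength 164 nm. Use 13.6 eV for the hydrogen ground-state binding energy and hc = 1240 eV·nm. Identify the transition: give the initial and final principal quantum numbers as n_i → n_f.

The photon energy is ΔE = hc/λ = 1240 / 164 = 7.561 eV.
With Z = 2, ΔE = 54.40 × (1/n_f² − 1/n_i²), so 1/n_f² − 1/n_i² = 0.1390.
Trying n_f = 2 gives 1/n_i² = 0.1110, i.e. n_i ≈ 3; this pair matches.

n_i = 3, n_f = 2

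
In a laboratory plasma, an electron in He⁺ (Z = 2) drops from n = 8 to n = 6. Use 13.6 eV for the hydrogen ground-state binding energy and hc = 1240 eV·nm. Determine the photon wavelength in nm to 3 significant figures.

For Z = 2 the level energies scale as Z², so the effective Rydberg energy is 13.6 × 4 = 54.40 eV.
ΔE = 54.40 × (1/6² − 1/8²) = 54.40 × 0.01215 = 0.6611 eV.
λ = hc/ΔE = 1240 / 0.6611 = 1880 nm.

1880 nm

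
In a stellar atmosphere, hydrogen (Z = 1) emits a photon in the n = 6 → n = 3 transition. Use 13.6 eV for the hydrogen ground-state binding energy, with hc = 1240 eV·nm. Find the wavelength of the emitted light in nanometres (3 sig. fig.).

1090 nm

ΔE = 13.60 × (1/3² − 1/6²) = 13.60 × 0.08333 = 1.133 eV.
λ = hc/ΔE = 1240 / 1.133 = 1090 nm.
This line belongs to the Paschen series.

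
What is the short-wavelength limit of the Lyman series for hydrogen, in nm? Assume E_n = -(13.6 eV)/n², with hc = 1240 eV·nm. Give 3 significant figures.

91.2 nm

The Lyman series has lower level n_f = 1; the series limit corresponds to n_i → ∞.
ΔE_max = 13.6 × 1 / 1² = 13.60 eV.
λ_min = 1240 / 13.60 = 91.2 nm.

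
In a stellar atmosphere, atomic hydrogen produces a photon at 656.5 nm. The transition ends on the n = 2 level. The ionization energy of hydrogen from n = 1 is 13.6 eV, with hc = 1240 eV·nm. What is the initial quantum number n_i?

The photon energy is ΔE = hc/λ = 1240 / 656.5 = 1.889 eV.
With Z = 1, ΔE = 13.60 × (1/n_f² − 1/n_i²), so 1/n_f² − 1/n_i² = 0.1389.
With n_f = 2: 1/n_i² = 1/4 − 0.1389 = 0.1111, so n_i ≈ 3.00.

n_i = 3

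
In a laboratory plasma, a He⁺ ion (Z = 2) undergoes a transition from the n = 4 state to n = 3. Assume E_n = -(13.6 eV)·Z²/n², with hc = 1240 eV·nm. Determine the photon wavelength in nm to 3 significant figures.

For Z = 2 the level energies scale as Z², so the effective Rydberg energy is 13.6 × 4 = 54.40 eV.
ΔE = 54.40 × (1/3² − 1/4²) = 54.40 × 0.04861 = 2.644 eV.
λ = hc/ΔE = 1240 / 2.644 = 469 nm.

469 nm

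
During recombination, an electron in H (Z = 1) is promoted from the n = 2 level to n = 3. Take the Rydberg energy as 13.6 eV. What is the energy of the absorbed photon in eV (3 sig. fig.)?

E_3 = −13.60/9 = −1.511 eV and E_2 = −13.60/4 = −3.400 eV.
The photon energy is |E_3 − E_2| = 1.89 eV.

1.89 eV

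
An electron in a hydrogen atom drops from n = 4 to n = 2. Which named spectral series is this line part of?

Balmer

The series is set by the lower level: n_f = 2 is the Balmer series.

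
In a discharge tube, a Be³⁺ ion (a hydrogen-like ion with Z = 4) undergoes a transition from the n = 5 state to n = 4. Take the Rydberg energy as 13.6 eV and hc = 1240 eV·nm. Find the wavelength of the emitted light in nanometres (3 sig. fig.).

For Z = 4 the level energies scale as Z², so the effective Rydberg energy is 13.6 × 16 = 217.6 eV.
ΔE = 217.6 × (1/4² − 1/5²) = 217.6 × 0.02250 = 4.896 eV.
λ = hc/ΔE = 1240 / 4.896 = 253 nm.

253 nm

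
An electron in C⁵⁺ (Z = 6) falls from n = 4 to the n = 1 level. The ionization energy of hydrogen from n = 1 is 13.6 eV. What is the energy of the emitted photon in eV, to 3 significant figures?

The Bohr energies scale as Z², so for Z = 6: E_n = −489.6/n² eV.
E_4 = −489.6/16 = −30.60 eV and E_1 = −489.6/1 = −489.6 eV.
The photon energy is |E_4 − E_1| = 459 eV.

459 eV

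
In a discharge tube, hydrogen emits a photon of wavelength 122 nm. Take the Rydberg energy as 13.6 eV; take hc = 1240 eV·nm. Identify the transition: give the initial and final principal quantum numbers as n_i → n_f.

The photon energy is ΔE = hc/λ = 1240 / 122 = 10.16 eV.
With Z = 1, ΔE = 13.60 × (1/n_f² − 1/n_i²), so 1/n_f² − 1/n_i² = 0.7473.
Trying n_f = 1 gives 1/n_i² = 0.2527, i.e. n_i ≈ 2; this pair matches.

n_i = 2, n_f = 1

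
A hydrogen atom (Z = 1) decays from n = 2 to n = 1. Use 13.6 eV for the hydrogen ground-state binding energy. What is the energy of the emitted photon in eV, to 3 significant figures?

E_2 = −13.60/4 = −3.400 eV and E_1 = −13.60/1 = −13.60 eV.
The photon energy is |E_2 − E_1| = 10.2 eV.

10.2 eV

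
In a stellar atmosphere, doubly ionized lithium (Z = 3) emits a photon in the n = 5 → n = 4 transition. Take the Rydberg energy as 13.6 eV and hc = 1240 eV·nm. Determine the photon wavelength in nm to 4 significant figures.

For Z = 3 the level energies scale as Z², so the effective Rydberg energy is 13.6 × 9 = 122.4 eV.
ΔE = 122.4 × (1/4² − 1/5²) = 122.4 × 0.02250 = 2.754 eV.
λ = hc/ΔE = 1240 / 2.754 = 450.3 nm.

450.3 nm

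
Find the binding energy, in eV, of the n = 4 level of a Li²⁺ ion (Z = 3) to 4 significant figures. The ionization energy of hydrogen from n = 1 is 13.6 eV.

7.650 eV

E_n = −13.6 Z²/n² = −122.4/n² eV for Z = 3.
E_4 = −122.4/16 = −7.650 eV, so ionization (to E = 0) requires 7.650 eV.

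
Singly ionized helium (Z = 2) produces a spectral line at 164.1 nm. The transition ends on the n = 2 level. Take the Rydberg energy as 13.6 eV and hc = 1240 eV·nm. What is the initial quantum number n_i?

n_i = 3

The photon energy is ΔE = hc/λ = 1240 / 164.1 = 7.556 eV.
With Z = 2, ΔE = 54.40 × (1/n_f² − 1/n_i²), so 1/n_f² − 1/n_i² = 0.1389.
With n_f = 2: 1/n_i² = 1/4 − 0.1389 = 0.1111, so n_i ≈ 3.00.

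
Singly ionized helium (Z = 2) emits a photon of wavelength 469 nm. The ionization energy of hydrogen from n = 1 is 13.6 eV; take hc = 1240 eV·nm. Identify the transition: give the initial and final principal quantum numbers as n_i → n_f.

The photon energy is ΔE = hc/λ = 1240 / 469 = 2.644 eV.
With Z = 2, ΔE = 54.40 × (1/n_f² − 1/n_i²), so 1/n_f² − 1/n_i² = 0.04860.
Trying n_f = 3 gives 1/n_i² = 0.06251, i.e. n_i ≈ 4; this pair matches.

n_i = 4, n_f = 3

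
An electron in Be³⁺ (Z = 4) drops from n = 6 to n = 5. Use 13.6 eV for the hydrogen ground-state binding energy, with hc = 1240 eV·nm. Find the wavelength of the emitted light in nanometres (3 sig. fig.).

For Z = 4 the level energies scale as Z², so the effective Rydberg energy is 13.6 × 16 = 217.6 eV.
ΔE = 217.6 × (1/5² − 1/6²) = 217.6 × 0.01222 = 2.660 eV.
λ = hc/ΔE = 1240 / 2.660 = 466 nm.

466 nm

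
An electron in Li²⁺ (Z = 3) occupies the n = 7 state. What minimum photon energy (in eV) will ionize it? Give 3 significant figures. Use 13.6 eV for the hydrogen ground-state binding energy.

2.50 eV

E_n = −13.6 Z²/n² = −122.4/n² eV for Z = 3.
E_7 = −122.4/49 = −2.50 eV, so ionization (to E = 0) requires 2.50 eV.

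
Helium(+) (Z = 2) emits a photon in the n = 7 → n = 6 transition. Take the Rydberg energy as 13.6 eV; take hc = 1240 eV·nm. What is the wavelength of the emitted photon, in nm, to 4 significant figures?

For Z = 2 the level energies scale as Z², so the effective Rydberg energy is 13.6 × 4 = 54.40 eV.
ΔE = 54.40 × (1/6² − 1/7²) = 54.40 × 0.007370 = 0.4009 eV.
λ = hc/ΔE = 1240 / 0.4009 = 3093 nm.

3093 nm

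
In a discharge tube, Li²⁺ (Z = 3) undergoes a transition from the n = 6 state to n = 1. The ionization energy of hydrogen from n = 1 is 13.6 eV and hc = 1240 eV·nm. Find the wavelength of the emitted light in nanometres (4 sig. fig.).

For Z = 3 the level energies scale as Z², so the effective Rydberg energy is 13.6 × 9 = 122.4 eV.
ΔE = 122.4 × (1/1² − 1/6²) = 122.4 × 0.9722 = 119.0 eV.
λ = hc/ΔE = 1240 / 119.0 = 10.42 nm.

10.42 nm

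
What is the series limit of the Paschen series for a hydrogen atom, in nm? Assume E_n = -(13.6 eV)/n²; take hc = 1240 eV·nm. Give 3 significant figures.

821 nm

The Paschen series has lower level n_f = 3; the series limit corresponds to n_i → ∞.
ΔE_max = 13.6 × 1 / 3² = 1.511 eV.
λ_min = 1240 / 1.511 = 821 nm.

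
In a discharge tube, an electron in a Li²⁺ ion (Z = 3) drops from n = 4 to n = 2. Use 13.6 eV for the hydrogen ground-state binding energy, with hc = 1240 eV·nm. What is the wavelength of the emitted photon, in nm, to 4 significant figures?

For Z = 3 the level energies scale as Z², so the effective Rydberg energy is 13.6 × 9 = 122.4 eV.
ΔE = 122.4 × (1/2² − 1/4²) = 122.4 × 0.1875 = 22.95 eV.
λ = hc/ΔE = 1240 / 22.95 = 54.03 nm.

54.03 nm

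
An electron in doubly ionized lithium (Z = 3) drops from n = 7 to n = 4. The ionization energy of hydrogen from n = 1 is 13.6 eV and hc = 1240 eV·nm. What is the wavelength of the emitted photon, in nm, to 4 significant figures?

For Z = 3 the level energies scale as Z², so the effective Rydberg energy is 13.6 × 9 = 122.4 eV.
ΔE = 122.4 × (1/4² − 1/7²) = 122.4 × 0.04209 = 5.152 eV.
λ = hc/ΔE = 1240 / 5.152 = 240.7 nm.

240.7 nm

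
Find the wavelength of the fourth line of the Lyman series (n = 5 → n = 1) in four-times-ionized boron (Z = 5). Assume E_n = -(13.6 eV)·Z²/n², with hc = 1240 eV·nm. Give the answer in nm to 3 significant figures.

3.80 nm

The Lyman series terminates on n_f = 1; the fourth line has n_i = 1+4 = 5.
ΔE = 340.0 × (1/1² − 1/5²) = 326.4 eV.
λ = 1240 / 326.4 = 3.80 nm.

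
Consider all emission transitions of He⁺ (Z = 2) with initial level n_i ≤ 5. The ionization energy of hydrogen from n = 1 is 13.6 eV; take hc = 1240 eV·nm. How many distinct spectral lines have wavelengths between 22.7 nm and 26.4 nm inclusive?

Enumerate all n_i → n_f pairs with 1 ≤ n_f < n_i ≤ 5 and compute λ = 1240 / [13.6·4·(1/n_f² − 1/n_i²)].
Lines falling in [22.7, 26.4] nm: 5→1 (23.74 nm), 4→1 (24.31 nm), 3→1 (25.64 nm).

3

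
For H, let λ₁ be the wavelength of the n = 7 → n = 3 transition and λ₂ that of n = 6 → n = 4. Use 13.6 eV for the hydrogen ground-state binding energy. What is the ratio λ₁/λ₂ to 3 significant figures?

0.383

λ ∝ 1/ΔE ∝ 1/(1/n_f² − 1/n_i²), and the Z² and hc factors cancel in the ratio.
λ₁/λ₂ = (1/4² − 1/6²)/(1/3² − 1/7²) = 0.03472/0.09070 = 0.383.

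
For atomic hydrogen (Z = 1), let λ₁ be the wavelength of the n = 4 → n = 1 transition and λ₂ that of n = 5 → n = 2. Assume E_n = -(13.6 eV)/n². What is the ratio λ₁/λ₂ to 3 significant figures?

λ ∝ 1/ΔE ∝ 1/(1/n_f² − 1/n_i²), and the Z² and hc factors cancel in the ratio.
λ₁/λ₂ = (1/2² − 1/5²)/(1/1² − 1/4²) = 0.2100/0.9375 = 0.224.

0.224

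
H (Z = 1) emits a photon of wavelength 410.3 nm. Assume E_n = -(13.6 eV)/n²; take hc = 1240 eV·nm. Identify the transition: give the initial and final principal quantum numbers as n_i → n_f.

n_i = 6, n_f = 2

The photon energy is ΔE = hc/λ = 1240 / 410.3 = 3.022 eV.
With Z = 1, ΔE = 13.60 × (1/n_f² − 1/n_i²), so 1/n_f² − 1/n_i² = 0.2222.
Trying n_f = 2 gives 1/n_i² = 0.02778, i.e. n_i ≈ 6; this pair matches.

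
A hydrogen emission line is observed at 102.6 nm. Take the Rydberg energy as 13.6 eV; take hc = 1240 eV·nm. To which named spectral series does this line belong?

Lyman

ΔE = 1240/102.6 = 12.09 eV.
This matches 13.6 × (1/1² − 1/3²), so n_f = 1: the Lyman series.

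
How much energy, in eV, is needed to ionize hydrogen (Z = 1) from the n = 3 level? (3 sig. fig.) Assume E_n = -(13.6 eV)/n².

1.51 eV

E_3 = −13.60/9 = −1.51 eV, so ionization (to E = 0) requires 1.51 eV.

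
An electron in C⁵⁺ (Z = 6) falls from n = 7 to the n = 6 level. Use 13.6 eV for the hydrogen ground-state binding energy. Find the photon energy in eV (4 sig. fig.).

The Bohr energies scale as Z², so for Z = 6: E_n = −489.6/n² eV.
E_7 = −489.6/49 = −9.992 eV and E_6 = −489.6/36 = −13.60 eV.
The photon energy is |E_7 − E_6| = 3.608 eV.

3.608 eV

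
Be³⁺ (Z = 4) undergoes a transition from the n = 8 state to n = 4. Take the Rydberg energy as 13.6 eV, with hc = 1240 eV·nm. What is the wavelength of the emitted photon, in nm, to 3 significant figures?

122 nm

For Z = 4 the level energies scale as Z², so the effective Rydberg energy is 13.6 × 16 = 217.6 eV.
ΔE = 217.6 × (1/4² − 1/8²) = 217.6 × 0.04688 = 10.20 eV.
λ = hc/ΔE = 1240 / 10.20 = 122 nm.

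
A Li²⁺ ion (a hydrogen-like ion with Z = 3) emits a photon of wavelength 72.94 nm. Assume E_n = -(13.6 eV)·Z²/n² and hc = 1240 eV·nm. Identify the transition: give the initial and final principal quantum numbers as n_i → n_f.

n_i = 3, n_f = 2

The photon energy is ΔE = hc/λ = 1240 / 72.94 = 17.00 eV.
With Z = 3, ΔE = 122.4 × (1/n_f² − 1/n_i²), so 1/n_f² − 1/n_i² = 0.1389.
Trying n_f = 2 gives 1/n_i² = 0.1111, i.e. n_i ≈ 3; this pair matches.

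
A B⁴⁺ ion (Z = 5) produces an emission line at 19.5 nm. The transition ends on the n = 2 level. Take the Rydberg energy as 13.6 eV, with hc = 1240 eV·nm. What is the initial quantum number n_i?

The photon energy is ΔE = hc/λ = 1240 / 19.5 = 63.59 eV.
With Z = 5, ΔE = 340.0 × (1/n_f² − 1/n_i²), so 1/n_f² − 1/n_i² = 0.1870.
With n_f = 2: 1/n_i² = 1/4 − 0.1870 = 0.06297, so n_i ≈ 3.99.

n_i = 4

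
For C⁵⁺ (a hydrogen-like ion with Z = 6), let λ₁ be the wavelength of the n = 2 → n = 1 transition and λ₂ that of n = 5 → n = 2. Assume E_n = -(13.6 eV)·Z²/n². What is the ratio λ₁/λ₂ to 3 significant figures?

0.280

λ ∝ 1/ΔE ∝ 1/(1/n_f² − 1/n_i²), and the Z² and hc factors cancel in the ratio.
λ₁/λ₂ = (1/2² − 1/5²)/(1/1² − 1/2²) = 0.2100/0.7500 = 0.280.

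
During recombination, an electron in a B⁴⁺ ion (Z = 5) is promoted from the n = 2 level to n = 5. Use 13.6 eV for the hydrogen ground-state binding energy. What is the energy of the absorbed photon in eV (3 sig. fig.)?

The Bohr energies scale as Z², so for Z = 5: E_n = −340.0/n² eV.
E_5 = −340.0/25 = −13.60 eV and E_2 = −340.0/4 = −85.00 eV.
The photon energy is |E_5 − E_2| = 71.4 eV.

71.4 eV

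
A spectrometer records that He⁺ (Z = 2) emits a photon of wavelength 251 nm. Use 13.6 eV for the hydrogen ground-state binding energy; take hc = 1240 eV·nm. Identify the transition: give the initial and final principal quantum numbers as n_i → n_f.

n_i = 7, n_f = 3

The photon energy is ΔE = hc/λ = 1240 / 251 = 4.940 eV.
With Z = 2, ΔE = 54.40 × (1/n_f² − 1/n_i²), so 1/n_f² − 1/n_i² = 0.09081.
Trying n_f = 3 gives 1/n_i² = 0.02030, i.e. n_i ≈ 7; this pair matches.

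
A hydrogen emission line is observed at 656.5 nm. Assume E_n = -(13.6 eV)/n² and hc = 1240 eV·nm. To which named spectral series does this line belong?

Balmer

ΔE = 1240/656.5 = 1.889 eV.
This matches 13.6 × (1/2² − 1/3²), so n_f = 2: the Balmer series.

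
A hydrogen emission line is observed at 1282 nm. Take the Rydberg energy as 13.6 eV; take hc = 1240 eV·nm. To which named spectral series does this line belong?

Paschen

ΔE = 1240/1282 = 0.9672 eV.
This matches 13.6 × (1/3² − 1/5²), so n_f = 3: the Paschen series.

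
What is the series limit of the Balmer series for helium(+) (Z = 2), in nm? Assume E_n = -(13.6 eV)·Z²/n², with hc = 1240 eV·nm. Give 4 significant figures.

The Balmer series has lower level n_f = 2; the series limit corresponds to n_i → ∞.
ΔE_max = 13.6 × 4 / 2² = 13.60 eV.
λ_min = 1240 / 13.60 = 91.18 nm.

91.18 nm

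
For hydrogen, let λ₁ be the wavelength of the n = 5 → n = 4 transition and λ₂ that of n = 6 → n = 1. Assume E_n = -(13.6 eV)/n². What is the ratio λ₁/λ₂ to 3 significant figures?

λ ∝ 1/ΔE ∝ 1/(1/n_f² − 1/n_i²), and the Z² and hc factors cancel in the ratio.
λ₁/λ₂ = (1/1² − 1/6²)/(1/4² − 1/5²) = 0.9722/0.02250 = 43.2.

43.2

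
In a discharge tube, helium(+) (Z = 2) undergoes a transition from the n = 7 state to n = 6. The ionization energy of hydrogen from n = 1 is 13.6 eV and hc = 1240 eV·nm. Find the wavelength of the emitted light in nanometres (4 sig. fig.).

3093 nm

For Z = 2 the level energies scale as Z², so the effective Rydberg energy is 13.6 × 4 = 54.40 eV.
ΔE = 54.40 × (1/6² − 1/7²) = 54.40 × 0.007370 = 0.4009 eV.
λ = hc/ΔE = 1240 / 0.4009 = 3093 nm.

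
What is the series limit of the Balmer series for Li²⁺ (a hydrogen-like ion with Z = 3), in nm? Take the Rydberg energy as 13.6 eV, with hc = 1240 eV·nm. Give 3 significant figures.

The Balmer series has lower level n_f = 2; the series limit corresponds to n_i → ∞.
ΔE_max = 13.6 × 9 / 2² = 30.60 eV.
λ_min = 1240 / 30.60 = 40.5 nm.

40.5 nm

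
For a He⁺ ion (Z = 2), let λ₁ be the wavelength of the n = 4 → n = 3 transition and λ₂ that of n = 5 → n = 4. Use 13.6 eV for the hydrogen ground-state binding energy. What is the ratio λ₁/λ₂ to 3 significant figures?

0.463

λ ∝ 1/ΔE ∝ 1/(1/n_f² − 1/n_i²), and the Z² and hc factors cancel in the ratio.
λ₁/λ₂ = (1/4² − 1/5²)/(1/3² − 1/4²) = 0.02250/0.04861 = 0.463.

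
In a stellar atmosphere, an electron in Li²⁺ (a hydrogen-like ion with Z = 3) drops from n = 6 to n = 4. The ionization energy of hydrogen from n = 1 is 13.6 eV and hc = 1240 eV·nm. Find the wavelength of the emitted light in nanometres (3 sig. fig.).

292 nm

For Z = 3 the level energies scale as Z², so the effective Rydberg energy is 13.6 × 9 = 122.4 eV.
ΔE = 122.4 × (1/4² − 1/6²) = 122.4 × 0.03472 = 4.250 eV.
λ = hc/ΔE = 1240 / 4.250 = 292 nm.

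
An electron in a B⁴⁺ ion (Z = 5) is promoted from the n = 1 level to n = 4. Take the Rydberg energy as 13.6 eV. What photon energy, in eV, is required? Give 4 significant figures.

The Bohr energies scale as Z², so for Z = 5: E_n = −340.0/n² eV.
E_4 = −340.0/16 = −21.25 eV and E_1 = −340.0/1 = −340.0 eV.
The photon energy is |E_4 − E_1| = 318.8 eV.

318.8 eV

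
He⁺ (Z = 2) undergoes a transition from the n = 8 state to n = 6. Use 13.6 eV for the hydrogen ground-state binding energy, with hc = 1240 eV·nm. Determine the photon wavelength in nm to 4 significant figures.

1876 nm

For Z = 2 the level energies scale as Z², so the effective Rydberg energy is 13.6 × 4 = 54.40 eV.
ΔE = 54.40 × (1/6² − 1/8²) = 54.40 × 0.01215 = 0.6611 eV.
λ = hc/ΔE = 1240 / 0.6611 = 1876 nm.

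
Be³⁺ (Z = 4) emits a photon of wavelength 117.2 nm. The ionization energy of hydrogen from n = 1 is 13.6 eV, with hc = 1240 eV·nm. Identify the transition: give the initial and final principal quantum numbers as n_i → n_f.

n_i = 4, n_f = 3

The photon energy is ΔE = hc/λ = 1240 / 117.2 = 10.58 eV.
With Z = 4, ΔE = 217.6 × (1/n_f² − 1/n_i²), so 1/n_f² − 1/n_i² = 0.04862.
Trying n_f = 3 gives 1/n_i² = 0.06249, i.e. n_i ≈ 4; this pair matches.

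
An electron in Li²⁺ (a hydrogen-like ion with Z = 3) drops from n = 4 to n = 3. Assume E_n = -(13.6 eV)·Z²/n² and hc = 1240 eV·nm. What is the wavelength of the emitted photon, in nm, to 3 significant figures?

208 nm

For Z = 3 the level energies scale as Z², so the effective Rydberg energy is 13.6 × 9 = 122.4 eV.
ΔE = 122.4 × (1/3² − 1/4²) = 122.4 × 0.04861 = 5.950 eV.
λ = hc/ΔE = 1240 / 5.950 = 208 nm.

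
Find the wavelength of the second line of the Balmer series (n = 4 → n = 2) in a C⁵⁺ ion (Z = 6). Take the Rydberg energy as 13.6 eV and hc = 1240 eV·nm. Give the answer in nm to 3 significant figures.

13.5 nm

The Balmer series terminates on n_f = 2; the second line has n_i = 2+2 = 4.
ΔE = 489.6 × (1/2² − 1/4²) = 91.80 eV.
λ = 1240 / 91.80 = 13.5 nm.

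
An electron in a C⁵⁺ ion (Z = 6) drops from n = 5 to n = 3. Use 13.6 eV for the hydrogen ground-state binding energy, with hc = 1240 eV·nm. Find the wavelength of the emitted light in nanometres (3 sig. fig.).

For Z = 6 the level energies scale as Z², so the effective Rydberg energy is 13.6 × 36 = 489.6 eV.
ΔE = 489.6 × (1/3² − 1/5²) = 489.6 × 0.07111 = 34.82 eV.
λ = hc/ΔE = 1240 / 34.82 = 35.6 nm.

35.6 nm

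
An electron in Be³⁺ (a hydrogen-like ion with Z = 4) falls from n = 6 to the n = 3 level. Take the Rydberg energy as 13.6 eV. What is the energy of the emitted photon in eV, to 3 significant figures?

18.1 eV

The Bohr energies scale as Z², so for Z = 4: E_n = −217.6/n² eV.
E_6 = −217.6/36 = −6.044 eV and E_3 = −217.6/9 = −24.18 eV.
The photon energy is |E_6 − E_3| = 18.1 eV.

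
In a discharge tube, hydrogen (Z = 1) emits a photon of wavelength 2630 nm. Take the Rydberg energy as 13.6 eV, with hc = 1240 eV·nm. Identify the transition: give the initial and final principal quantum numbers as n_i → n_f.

The photon energy is ΔE = hc/λ = 1240 / 2630 = 0.4715 eV.
With Z = 1, ΔE = 13.60 × (1/n_f² − 1/n_i²), so 1/n_f² − 1/n_i² = 0.03467.
Trying n_f = 4 gives 1/n_i² = 0.02783, i.e. n_i ≈ 6; this pair matches.

n_i = 6, n_f = 4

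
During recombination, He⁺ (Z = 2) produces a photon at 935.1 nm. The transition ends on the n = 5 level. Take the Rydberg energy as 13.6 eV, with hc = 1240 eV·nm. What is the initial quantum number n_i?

The photon energy is ΔE = hc/λ = 1240 / 935.1 = 1.326 eV.
With Z = 2, ΔE = 54.40 × (1/n_f² − 1/n_i²), so 1/n_f² − 1/n_i² = 0.02438.
With n_f = 5: 1/n_i² = 1/25 − 0.02438 = 0.01562, so n_i ≈ 8.00.

n_i = 8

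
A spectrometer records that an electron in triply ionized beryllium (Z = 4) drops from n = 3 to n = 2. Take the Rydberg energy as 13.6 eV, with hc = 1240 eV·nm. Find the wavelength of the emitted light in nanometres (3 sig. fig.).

41.0 nm

For Z = 4 the level energies scale as Z², so the effective Rydberg energy is 13.6 × 16 = 217.6 eV.
ΔE = 217.6 × (1/2² − 1/3²) = 217.6 × 0.1389 = 30.22 eV.
λ = hc/ΔE = 1240 / 30.22 = 41.0 nm.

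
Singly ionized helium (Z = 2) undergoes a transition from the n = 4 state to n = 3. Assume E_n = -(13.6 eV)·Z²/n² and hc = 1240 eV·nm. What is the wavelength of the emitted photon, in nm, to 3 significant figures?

For Z = 2 the level energies scale as Z², so the effective Rydberg energy is 13.6 × 4 = 54.40 eV.
ΔE = 54.40 × (1/3² − 1/4²) = 54.40 × 0.04861 = 2.644 eV.
λ = hc/ΔE = 1240 / 2.644 = 469 nm.

469 nm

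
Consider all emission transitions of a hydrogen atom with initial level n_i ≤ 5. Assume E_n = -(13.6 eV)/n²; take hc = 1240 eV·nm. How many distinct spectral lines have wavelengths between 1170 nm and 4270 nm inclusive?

Enumerate all n_i → n_f pairs with 1 ≤ n_f < n_i ≤ 5 and compute λ = 1240 / [13.6·1·(1/n_f² − 1/n_i²)].
Lines falling in [1170, 4270] nm: 5→3 (1282 nm), 4→3 (1876 nm), 5→4 (4052 nm).

3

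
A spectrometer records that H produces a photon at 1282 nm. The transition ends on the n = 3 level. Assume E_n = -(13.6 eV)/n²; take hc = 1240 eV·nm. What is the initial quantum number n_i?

The photon energy is ΔE = hc/λ = 1240 / 1282 = 0.9672 eV.
With Z = 1, ΔE = 13.60 × (1/n_f² − 1/n_i²), so 1/n_f² − 1/n_i² = 0.07112.
With n_f = 3: 1/n_i² = 1/9 − 0.07112 = 0.03999, so n_i ≈ 5.00.

n_i = 5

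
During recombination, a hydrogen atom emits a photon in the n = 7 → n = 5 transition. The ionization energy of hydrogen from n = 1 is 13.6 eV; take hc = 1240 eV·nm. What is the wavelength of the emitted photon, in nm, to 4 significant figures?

4654 nm

ΔE = 13.60 × (1/5² − 1/7²) = 13.60 × 0.01959 = 0.2664 eV.
λ = hc/ΔE = 1240 / 0.2664 = 4654 nm.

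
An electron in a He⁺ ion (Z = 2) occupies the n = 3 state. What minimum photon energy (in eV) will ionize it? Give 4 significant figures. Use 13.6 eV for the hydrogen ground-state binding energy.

E_n = −13.6 Z²/n² = −54.40/n² eV for Z = 2.
E_3 = −54.40/9 = −6.044 eV, so ionization (to E = 0) requires 6.044 eV.

6.044 eV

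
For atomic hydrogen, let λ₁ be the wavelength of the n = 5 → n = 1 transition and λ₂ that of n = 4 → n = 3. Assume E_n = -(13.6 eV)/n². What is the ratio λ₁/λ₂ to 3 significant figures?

λ ∝ 1/ΔE ∝ 1/(1/n_f² − 1/n_i²), and the Z² and hc factors cancel in the ratio.
λ₁/λ₂ = (1/3² − 1/4²)/(1/1² − 1/5²) = 0.04861/0.9600 = 0.0506.

0.0506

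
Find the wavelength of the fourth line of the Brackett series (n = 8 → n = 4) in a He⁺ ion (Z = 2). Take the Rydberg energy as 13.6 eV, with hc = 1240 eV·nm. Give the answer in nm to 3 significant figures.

486 nm

The Brackett series terminates on n_f = 4; the fourth line has n_i = 4+4 = 8.
ΔE = 54.40 × (1/4² − 1/8²) = 2.550 eV.
λ = 1240 / 2.550 = 486 nm.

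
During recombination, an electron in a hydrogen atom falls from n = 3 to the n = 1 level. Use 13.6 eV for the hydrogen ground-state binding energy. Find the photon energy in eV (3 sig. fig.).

E_3 = −13.60/9 = −1.511 eV and E_1 = −13.60/1 = −13.60 eV.
The photon energy is |E_3 − E_1| = 12.1 eV.

12.1 eV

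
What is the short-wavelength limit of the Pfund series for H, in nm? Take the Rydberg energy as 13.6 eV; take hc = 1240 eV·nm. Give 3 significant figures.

The Pfund series has lower level n_f = 5; the series limit corresponds to n_i → ∞.
ΔE_max = 13.6 × 1 / 5² = 0.5440 eV.
λ_min = 1240 / 0.5440 = 2280 nm.

2280 nm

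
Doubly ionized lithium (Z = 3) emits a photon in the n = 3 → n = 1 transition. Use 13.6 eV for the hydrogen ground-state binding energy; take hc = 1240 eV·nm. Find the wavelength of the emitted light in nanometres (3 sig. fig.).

For Z = 3 the level energies scale as Z², so the effective Rydberg energy is 13.6 × 9 = 122.4 eV.
ΔE = 122.4 × (1/1² − 1/3²) = 122.4 × 0.8889 = 108.8 eV.
λ = hc/ΔE = 1240 / 108.8 = 11.4 nm.

11.4 nm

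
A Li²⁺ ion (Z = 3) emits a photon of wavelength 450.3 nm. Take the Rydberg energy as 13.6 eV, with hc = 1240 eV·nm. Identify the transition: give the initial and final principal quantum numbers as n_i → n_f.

n_i = 5, n_f = 4

The photon energy is ΔE = hc/λ = 1240 / 450.3 = 2.754 eV.
With Z = 3, ΔE = 122.4 × (1/n_f² − 1/n_i²), so 1/n_f² − 1/n_i² = 0.02250.
Trying n_f = 4 gives 1/n_i² = 0.04000, i.e. n_i ≈ 5; this pair matches.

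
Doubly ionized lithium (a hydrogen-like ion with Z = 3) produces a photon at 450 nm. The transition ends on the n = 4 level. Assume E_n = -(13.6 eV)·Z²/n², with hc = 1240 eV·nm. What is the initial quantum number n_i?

The photon energy is ΔE = hc/λ = 1240 / 450 = 2.756 eV.
With Z = 3, ΔE = 122.4 × (1/n_f² − 1/n_i²), so 1/n_f² − 1/n_i² = 0.02251.
With n_f = 4: 1/n_i² = 1/16 − 0.02251 = 0.03999, so n_i ≈ 5.00.

n_i = 5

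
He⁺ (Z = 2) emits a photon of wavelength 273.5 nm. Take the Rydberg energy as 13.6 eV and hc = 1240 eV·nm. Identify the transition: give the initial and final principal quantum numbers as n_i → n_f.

The photon energy is ΔE = hc/λ = 1240 / 273.5 = 4.534 eV.
With Z = 2, ΔE = 54.40 × (1/n_f² − 1/n_i²), so 1/n_f² − 1/n_i² = 0.08334.
Trying n_f = 3 gives 1/n_i² = 0.02777, i.e. n_i ≈ 6; this pair matches.

n_i = 6, n_f = 3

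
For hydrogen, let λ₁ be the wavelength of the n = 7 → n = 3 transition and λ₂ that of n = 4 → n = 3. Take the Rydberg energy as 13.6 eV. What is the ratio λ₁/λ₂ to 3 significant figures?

λ ∝ 1/ΔE ∝ 1/(1/n_f² − 1/n_i²), and the Z² and hc factors cancel in the ratio.
λ₁/λ₂ = (1/3² − 1/4²)/(1/3² − 1/7²) = 0.04861/0.09070 = 0.536.

0.536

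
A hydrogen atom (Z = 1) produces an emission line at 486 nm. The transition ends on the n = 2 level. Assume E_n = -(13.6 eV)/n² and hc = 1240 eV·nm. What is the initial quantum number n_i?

The photon energy is ΔE = hc/λ = 1240 / 486 = 2.551 eV.
With Z = 1, ΔE = 13.60 × (1/n_f² − 1/n_i²), so 1/n_f² − 1/n_i² = 0.1876.
With n_f = 2: 1/n_i² = 1/4 − 0.1876 = 0.06239, so n_i ≈ 4.00.

n_i = 4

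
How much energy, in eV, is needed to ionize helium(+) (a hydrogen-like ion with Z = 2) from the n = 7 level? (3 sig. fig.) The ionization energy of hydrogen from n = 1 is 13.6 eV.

E_n = −13.6 Z²/n² = −54.40/n² eV for Z = 2.
E_7 = −54.40/49 = −1.11 eV, so ionization (to E = 0) requires 1.11 eV.

1.11 eV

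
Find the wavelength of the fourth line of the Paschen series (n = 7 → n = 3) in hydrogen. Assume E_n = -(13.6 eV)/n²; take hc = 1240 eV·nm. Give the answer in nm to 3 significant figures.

1010 nm

The Paschen series terminates on n_f = 3; the fourth line has n_i = 3+4 = 7.
ΔE = 13.60 × (1/3² − 1/7²) = 1.234 eV.
λ = 1240 / 1.234 = 1010 nm.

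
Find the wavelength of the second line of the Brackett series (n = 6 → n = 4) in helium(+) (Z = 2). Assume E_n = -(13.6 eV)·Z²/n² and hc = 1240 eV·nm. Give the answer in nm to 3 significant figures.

656 nm

The Brackett series terminates on n_f = 4; the second line has n_i = 4+2 = 6.
ΔE = 54.40 × (1/4² − 1/6²) = 1.889 eV.
λ = 1240 / 1.889 = 656 nm.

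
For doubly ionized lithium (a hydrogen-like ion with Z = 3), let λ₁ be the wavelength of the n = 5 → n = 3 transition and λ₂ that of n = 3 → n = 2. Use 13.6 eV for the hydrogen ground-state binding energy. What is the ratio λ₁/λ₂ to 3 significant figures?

1.95

λ ∝ 1/ΔE ∝ 1/(1/n_f² − 1/n_i²), and the Z² and hc factors cancel in the ratio.
λ₁/λ₂ = (1/2² − 1/3²)/(1/3² − 1/5²) = 0.1389/0.07111 = 1.95.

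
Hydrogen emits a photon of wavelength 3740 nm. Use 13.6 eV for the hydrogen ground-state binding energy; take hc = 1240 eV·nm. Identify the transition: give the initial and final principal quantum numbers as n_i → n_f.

n_i = 8, n_f = 5

The photon energy is ΔE = hc/λ = 1240 / 3740 = 0.3316 eV.
With Z = 1, ΔE = 13.60 × (1/n_f² − 1/n_i²), so 1/n_f² − 1/n_i² = 0.02438.
Trying n_f = 5 gives 1/n_i² = 0.01562, i.e. n_i ≈ 8; this pair matches.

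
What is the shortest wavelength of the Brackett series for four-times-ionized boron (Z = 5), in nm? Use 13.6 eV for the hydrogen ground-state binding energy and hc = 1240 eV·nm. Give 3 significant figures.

58.4 nm

The Brackett series has lower level n_f = 4; the series limit corresponds to n_i → ∞.
ΔE_max = 13.6 × 25 / 4² = 21.25 eV.
λ_min = 1240 / 21.25 = 58.4 nm.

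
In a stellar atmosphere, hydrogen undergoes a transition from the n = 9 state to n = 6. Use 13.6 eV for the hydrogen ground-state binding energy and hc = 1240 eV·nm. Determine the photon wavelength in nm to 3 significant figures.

ΔE = 13.60 × (1/6² − 1/9²) = 13.60 × 0.01543 = 0.2099 eV.
λ = hc/ΔE = 1240 / 0.2099 = 5910 nm.

5910 nm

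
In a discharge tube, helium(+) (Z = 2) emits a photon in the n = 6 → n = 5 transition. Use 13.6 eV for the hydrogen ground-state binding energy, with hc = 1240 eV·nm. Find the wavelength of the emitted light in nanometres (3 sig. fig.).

For Z = 2 the level energies scale as Z², so the effective Rydberg energy is 13.6 × 4 = 54.40 eV.
ΔE = 54.40 × (1/5² − 1/6²) = 54.40 × 0.01222 = 0.6649 eV.
λ = hc/ΔE = 1240 / 0.6649 = 1860 nm.

1860 nm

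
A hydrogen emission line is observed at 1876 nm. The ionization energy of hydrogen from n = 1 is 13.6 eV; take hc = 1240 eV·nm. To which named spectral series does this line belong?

ΔE = 1240/1876 = 0.6610 eV.
This matches 13.6 × (1/3² − 1/4²), so n_f = 3: the Paschen series.

Paschen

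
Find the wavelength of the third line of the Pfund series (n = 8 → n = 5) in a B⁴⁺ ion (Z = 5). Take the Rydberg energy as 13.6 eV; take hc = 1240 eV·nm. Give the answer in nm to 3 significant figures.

150 nm

The Pfund series terminates on n_f = 5; the third line has n_i = 5+3 = 8.
ΔE = 340.0 × (1/5² − 1/8²) = 8.288 eV.
λ = 1240 / 8.288 = 150 nm.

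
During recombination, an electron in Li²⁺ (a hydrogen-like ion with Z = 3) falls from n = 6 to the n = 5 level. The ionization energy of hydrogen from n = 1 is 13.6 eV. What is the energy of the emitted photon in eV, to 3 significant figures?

The Bohr energies scale as Z², so for Z = 3: E_n = −122.4/n² eV.
E_6 = −122.4/36 = −3.400 eV and E_5 = −122.4/25 = −4.896 eV.
The photon energy is |E_6 − E_5| = 1.50 eV.

1.50 eV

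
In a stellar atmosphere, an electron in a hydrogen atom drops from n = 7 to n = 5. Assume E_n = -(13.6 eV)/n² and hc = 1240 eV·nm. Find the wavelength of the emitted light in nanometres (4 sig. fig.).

ΔE = 13.60 × (1/5² − 1/7²) = 13.60 × 0.01959 = 0.2664 eV.
λ = hc/ΔE = 1240 / 0.2664 = 4654 nm.
This line belongs to the Pfund series.

4654 nm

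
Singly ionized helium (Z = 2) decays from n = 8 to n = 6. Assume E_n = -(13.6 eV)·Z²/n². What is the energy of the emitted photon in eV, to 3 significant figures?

0.661 eV

The Bohr energies scale as Z², so for Z = 2: E_n = −54.40/n² eV.
E_8 = −54.40/64 = −0.8500 eV and E_6 = −54.40/36 = −1.511 eV.
The photon energy is |E_8 − E_6| = 0.661 eV.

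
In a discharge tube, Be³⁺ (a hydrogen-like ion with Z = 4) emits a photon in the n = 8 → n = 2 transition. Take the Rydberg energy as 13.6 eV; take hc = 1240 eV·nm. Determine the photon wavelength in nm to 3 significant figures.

For Z = 4 the level energies scale as Z², so the effective Rydberg energy is 13.6 × 16 = 217.6 eV.
ΔE = 217.6 × (1/2² − 1/8²) = 217.6 × 0.2344 = 51.00 eV.
λ = hc/ΔE = 1240 / 51.00 = 24.3 nm.

24.3 nm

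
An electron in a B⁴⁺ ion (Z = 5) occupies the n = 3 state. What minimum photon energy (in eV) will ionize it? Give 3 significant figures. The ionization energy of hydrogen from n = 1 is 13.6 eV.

37.8 eV

E_n = −13.6 Z²/n² = −340.0/n² eV for Z = 5.
E_3 = −340.0/9 = −37.8 eV, so ionization (to E = 0) requires 37.8 eV.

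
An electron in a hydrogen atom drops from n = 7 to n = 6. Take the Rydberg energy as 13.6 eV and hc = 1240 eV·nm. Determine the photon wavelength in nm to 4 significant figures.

12370 nm

ΔE = 13.60 × (1/6² − 1/7²) = 13.60 × 0.007370 = 0.1002 eV.
λ = hc/ΔE = 1240 / 0.1002 = 12370 nm.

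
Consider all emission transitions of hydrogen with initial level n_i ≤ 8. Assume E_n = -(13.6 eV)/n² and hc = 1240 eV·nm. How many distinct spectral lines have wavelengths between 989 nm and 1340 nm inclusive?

Enumerate all n_i → n_f pairs with 1 ≤ n_f < n_i ≤ 8 and compute λ = 1240 / [13.6·1·(1/n_f² − 1/n_i²)].
Lines falling in [989, 1340] nm: 7→3 (1005 nm), 6→3 (1094 nm), 5→3 (1282 nm).

3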